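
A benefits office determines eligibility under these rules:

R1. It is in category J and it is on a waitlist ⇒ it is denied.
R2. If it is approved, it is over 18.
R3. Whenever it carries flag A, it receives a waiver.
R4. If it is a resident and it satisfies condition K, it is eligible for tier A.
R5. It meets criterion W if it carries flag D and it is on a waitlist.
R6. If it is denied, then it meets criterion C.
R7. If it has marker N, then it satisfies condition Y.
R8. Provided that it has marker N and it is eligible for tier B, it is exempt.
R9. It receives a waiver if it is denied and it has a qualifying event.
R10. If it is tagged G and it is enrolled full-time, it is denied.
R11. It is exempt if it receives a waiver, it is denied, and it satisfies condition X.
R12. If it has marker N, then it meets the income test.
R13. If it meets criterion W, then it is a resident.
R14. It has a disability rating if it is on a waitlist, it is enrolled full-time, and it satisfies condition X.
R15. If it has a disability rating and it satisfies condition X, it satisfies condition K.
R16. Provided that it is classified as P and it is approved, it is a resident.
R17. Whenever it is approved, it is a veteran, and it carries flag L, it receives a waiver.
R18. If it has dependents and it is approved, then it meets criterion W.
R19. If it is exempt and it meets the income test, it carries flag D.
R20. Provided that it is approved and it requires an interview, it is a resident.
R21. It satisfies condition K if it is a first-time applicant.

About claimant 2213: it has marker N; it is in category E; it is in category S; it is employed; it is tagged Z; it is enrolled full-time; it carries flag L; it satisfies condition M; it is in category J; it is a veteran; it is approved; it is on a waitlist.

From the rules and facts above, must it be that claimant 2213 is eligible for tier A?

No

Forward chaining from the given facts derives: is denied, is over 18, meets criterion C, satisfies condition Y, meets the income test, receives a waiver.
The only rule concluding "it is eligible for tier A" is R4, which needs "it is a resident"; that is never established.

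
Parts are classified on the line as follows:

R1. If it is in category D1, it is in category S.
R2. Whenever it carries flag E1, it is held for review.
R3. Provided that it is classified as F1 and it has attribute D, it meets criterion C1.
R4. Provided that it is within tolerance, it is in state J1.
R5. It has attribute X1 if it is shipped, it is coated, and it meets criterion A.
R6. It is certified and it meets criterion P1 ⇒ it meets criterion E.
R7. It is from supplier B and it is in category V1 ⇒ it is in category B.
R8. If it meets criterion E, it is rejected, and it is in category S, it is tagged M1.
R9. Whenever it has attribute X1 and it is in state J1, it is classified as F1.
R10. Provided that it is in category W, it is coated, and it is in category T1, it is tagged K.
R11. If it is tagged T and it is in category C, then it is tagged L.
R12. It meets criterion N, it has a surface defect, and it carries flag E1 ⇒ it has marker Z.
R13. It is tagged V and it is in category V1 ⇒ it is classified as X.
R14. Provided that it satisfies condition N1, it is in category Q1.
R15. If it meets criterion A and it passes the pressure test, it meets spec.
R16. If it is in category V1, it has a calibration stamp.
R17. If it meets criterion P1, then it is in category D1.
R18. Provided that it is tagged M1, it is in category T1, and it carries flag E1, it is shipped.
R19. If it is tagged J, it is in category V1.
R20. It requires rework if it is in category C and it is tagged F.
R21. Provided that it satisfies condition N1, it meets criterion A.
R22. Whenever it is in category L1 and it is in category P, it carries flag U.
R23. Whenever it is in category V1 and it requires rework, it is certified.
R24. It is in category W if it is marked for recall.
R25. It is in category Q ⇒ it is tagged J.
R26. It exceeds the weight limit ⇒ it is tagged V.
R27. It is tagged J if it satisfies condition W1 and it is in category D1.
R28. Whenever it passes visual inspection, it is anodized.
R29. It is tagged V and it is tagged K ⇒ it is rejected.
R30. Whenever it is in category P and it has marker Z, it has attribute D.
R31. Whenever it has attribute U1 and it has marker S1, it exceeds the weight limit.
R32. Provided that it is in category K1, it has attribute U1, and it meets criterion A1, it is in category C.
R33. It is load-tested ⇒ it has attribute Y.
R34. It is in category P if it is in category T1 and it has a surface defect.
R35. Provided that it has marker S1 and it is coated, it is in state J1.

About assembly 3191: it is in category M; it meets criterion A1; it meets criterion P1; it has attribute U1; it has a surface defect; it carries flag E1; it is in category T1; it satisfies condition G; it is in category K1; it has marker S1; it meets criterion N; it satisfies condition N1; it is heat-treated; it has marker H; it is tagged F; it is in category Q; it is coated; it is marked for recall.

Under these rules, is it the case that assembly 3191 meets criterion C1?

By R12 (it meets criterion N, it has a surface defect, it carries flag E1): it has marker Z.
By R17 (it meets criterion P1): it is in category D1.
By R21 (it satisfies condition N1): it meets criterion A.
By R24 (it is marked for recall): it is in category W.
By R25 (it is in category Q): it is tagged J.
By R31 (it has attribute U1, it has marker S1): it exceeds the weight limit.
By R32 (it is in category K1, it has attribute U1, it meets criterion A1): it is in category C.
By R34 (it is in category T1, it has a surface defect): it is in category P.
By R35 (it has marker S1, it is coated): it is in state J1.
By R1 (it is in category D1): it is in category S.
By R10 (it is in category W, it is coated, it is in category T1): it is tagged K.
By R19 (it is tagged J): it is in category V1.
By R20 (it is in category C, it is tagged F): it requires rework.
By R23 (it is in category V1, it requires rework): it is certified.
By R26 (it exceeds the weight limit): it is tagged V.
By R29 (it is tagged V, it is tagged K): it is rejected.
By R30 (it is in category P, it has marker Z): it has attribute D.
By R6 (it is certified, it meets criterion P1): it meets criterion E.
By R8 (it meets criterion E, it is rejected, it is in category S): it is tagged M1.
By R18 (it is tagged M1, it is in category T1, it carries flag E1): it is shipped.
By R5 (it is shipped, it is coated, it meets criterion A): it has attribute X1.
By R9 (it has attribute X1, it is in state J1): it is classified as F1.
By R3 (it is classified as F1, it has attribute D): it meets criterion C1.

Yes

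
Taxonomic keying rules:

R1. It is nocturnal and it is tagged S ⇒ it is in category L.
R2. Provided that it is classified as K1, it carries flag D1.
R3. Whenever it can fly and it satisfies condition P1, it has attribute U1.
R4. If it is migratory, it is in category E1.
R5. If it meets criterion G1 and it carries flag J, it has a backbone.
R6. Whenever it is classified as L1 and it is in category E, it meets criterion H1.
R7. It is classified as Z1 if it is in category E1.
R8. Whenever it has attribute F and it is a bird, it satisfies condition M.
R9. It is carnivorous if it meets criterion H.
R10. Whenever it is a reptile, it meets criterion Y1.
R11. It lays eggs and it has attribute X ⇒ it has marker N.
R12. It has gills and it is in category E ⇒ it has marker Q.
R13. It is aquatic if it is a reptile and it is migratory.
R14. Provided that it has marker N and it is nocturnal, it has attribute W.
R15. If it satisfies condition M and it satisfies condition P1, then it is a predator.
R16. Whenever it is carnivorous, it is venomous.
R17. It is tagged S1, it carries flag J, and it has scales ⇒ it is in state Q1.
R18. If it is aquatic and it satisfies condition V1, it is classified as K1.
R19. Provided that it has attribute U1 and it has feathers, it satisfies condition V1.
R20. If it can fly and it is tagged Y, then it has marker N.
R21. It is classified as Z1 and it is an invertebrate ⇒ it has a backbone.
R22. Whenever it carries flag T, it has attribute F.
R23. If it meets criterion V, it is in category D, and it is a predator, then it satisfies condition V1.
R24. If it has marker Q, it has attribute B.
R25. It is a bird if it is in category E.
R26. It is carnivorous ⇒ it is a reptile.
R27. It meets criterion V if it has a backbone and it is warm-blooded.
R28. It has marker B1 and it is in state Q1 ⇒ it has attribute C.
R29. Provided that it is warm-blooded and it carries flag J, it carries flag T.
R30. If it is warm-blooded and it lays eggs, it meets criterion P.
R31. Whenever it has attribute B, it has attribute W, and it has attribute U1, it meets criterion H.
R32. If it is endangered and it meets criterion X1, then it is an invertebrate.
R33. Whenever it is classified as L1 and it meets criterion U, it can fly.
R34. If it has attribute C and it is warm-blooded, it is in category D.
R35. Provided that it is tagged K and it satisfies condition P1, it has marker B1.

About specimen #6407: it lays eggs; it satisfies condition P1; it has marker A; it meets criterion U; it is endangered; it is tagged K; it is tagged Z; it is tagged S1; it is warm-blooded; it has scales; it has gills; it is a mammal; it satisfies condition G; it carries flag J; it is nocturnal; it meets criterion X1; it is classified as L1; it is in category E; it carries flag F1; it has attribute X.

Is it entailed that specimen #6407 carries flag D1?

No

Forward chaining from the given facts derives: meets criterion H1, has marker N, has marker Q, has attribute W, is in state Q1, has attribute B, is a bird, carries flag T, meets criterion P, is an invertebrate, can fly, has marker B1, has attribute U1, has attribute F, has attribute C, meets criterion H, is in category D, satisfies condition M, is carnivorous, is a predator, is venomous, is a reptile, meets criterion Y1.
The only rule concluding "it carries flag D1" is R2, which needs "it is classified as K1"; that is never established.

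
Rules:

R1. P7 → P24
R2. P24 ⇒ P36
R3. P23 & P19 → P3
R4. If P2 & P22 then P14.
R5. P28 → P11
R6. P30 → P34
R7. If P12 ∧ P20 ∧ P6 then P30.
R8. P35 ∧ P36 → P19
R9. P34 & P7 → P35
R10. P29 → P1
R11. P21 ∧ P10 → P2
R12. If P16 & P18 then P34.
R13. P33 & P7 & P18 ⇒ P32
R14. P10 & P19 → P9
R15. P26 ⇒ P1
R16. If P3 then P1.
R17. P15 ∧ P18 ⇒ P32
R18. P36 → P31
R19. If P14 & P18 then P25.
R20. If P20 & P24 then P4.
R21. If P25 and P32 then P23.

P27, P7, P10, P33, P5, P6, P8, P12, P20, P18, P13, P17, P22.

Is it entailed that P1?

Forward chaining from the given facts derives: P24, P36, P30, P32, P31, P4, P34, P35, P19, P9.
Rules concluding P1: R10 needs P29; R15 needs P26; R16 needs P3 — none of these are established.

No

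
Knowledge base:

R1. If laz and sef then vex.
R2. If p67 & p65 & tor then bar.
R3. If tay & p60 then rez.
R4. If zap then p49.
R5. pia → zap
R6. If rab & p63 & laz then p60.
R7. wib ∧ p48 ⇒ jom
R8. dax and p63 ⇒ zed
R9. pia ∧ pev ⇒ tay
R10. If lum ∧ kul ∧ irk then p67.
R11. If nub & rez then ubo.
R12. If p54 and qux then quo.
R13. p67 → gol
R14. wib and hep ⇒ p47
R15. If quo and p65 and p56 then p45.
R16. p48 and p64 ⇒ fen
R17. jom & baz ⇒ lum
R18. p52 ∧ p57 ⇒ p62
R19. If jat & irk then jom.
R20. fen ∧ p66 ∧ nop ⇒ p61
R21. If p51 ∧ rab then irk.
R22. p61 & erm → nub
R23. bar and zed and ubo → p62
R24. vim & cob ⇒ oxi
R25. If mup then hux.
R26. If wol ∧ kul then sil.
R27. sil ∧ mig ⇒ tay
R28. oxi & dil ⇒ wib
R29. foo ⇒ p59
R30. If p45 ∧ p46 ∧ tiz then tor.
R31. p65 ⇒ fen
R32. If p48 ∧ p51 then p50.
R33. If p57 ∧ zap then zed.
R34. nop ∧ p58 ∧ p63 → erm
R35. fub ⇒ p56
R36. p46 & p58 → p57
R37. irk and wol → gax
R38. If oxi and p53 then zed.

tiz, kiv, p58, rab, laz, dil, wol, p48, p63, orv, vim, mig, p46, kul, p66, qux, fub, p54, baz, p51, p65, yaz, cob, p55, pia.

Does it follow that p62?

Forward chaining from the given facts derives: zap, p60, quo, irk, oxi, sil, tay, wib, fen, p50, p56, p57, gax, rez, p49, jom, p45, lum, tor, zed, p67, gol, bar.
Rules concluding p62: R18 needs p52; R23 needs ubo — none of these are established.

No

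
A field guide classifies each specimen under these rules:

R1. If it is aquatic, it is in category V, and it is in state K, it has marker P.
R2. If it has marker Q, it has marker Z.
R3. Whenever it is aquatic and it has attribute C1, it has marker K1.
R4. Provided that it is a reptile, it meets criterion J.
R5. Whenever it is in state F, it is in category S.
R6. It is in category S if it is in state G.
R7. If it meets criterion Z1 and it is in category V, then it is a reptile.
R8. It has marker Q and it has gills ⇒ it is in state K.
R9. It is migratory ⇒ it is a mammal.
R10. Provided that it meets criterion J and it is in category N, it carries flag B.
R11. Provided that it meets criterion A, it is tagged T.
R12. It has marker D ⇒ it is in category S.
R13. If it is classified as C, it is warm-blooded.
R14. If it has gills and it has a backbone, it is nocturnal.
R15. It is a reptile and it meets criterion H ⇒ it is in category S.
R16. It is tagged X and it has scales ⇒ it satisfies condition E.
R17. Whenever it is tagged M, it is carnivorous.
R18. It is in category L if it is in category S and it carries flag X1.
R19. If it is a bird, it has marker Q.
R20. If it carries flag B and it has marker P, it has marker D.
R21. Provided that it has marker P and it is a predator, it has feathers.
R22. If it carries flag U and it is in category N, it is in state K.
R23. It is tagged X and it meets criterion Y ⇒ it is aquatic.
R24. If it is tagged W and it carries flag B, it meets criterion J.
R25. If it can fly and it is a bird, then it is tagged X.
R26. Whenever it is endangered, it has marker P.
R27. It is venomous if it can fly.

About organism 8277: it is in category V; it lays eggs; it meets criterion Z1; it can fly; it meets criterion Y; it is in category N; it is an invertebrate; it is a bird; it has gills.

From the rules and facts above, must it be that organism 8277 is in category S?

Yes

By R7 (it meets criterion Z1, it is in category V): it is a reptile.
By R19 (it is a bird): it has marker Q.
By R25 (it can fly, it is a bird): it is tagged X.
By R4 (it is a reptile): it meets criterion J.
By R8 (it has marker Q, it has gills): it is in state K.
By R10 (it meets criterion J, it is in category N): it carries flag B.
By R23 (it is tagged X, it meets criterion Y): it is aquatic.
By R1 (it is aquatic, it is in category V, it is in state K): it has marker P.
By R20 (it carries flag B, it has marker P): it has marker D.
By R12 (it has marker D): it is in category S.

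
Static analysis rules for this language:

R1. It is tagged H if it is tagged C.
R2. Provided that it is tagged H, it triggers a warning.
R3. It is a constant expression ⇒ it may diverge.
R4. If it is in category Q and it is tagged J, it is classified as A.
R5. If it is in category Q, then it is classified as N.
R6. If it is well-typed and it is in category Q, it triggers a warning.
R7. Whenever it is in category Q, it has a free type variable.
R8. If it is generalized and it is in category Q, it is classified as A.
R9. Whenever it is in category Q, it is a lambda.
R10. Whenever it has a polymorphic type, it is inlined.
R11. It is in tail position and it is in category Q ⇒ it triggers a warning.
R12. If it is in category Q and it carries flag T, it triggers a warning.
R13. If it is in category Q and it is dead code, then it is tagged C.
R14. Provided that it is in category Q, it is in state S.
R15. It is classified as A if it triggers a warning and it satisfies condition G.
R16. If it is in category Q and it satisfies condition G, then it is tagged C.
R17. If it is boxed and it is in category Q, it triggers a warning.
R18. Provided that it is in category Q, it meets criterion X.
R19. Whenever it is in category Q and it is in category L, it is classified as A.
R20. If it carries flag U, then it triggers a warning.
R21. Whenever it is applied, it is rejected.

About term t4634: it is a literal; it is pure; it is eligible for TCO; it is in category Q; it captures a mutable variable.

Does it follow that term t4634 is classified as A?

No

Forward chaining from the given facts derives: is classified as N, has a free type variable, is a lambda, is in state S, meets criterion X.
Rules concluding "it is classified as A": R4 needs "it is tagged J"; R8 needs "it is generalized"; R15 needs "it triggers a warning"; R19 needs "it is in category L" — none of these are established.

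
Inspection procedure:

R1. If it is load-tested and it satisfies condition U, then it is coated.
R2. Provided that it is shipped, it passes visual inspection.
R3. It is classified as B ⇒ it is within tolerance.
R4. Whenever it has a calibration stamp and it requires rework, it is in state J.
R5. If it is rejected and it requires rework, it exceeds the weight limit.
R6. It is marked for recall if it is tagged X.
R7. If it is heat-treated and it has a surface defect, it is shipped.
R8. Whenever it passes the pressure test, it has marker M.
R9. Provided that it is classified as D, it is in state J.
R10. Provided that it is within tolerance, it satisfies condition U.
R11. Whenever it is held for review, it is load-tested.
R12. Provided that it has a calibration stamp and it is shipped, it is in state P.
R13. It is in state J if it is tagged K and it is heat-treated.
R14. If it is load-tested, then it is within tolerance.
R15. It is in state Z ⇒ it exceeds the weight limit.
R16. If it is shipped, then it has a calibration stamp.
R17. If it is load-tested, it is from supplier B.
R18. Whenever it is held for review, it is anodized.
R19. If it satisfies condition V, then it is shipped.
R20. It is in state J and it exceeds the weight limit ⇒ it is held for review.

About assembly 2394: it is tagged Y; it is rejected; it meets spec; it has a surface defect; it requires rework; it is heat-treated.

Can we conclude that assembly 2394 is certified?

Forward chaining from the given facts derives: exceeds the weight limit, is shipped, has a calibration stamp, passes visual inspection, is in state J, is in state P, is held for review, is load-tested, is within tolerance, is from supplier B, is anodized, satisfies condition U, is coated.
No rule has "it is certified" as its conclusion, and it is not among the given facts.

No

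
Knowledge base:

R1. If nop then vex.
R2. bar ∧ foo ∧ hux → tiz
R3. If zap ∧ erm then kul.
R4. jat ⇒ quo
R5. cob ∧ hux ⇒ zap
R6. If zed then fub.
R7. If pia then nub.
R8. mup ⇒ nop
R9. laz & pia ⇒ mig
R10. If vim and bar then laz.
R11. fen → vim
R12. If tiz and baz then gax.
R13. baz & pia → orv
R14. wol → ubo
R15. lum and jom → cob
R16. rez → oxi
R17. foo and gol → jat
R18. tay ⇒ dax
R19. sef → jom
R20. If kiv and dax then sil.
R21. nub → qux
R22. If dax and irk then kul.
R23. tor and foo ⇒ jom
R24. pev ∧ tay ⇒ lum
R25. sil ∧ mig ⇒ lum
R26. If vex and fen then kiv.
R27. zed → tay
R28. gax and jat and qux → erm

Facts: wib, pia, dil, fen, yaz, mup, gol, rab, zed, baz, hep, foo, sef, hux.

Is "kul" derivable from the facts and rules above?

No

Forward chaining from the given facts derives: fub, nub, nop, vim, orv, jat, jom, qux, tay, vex, quo, dax, kiv, sil.
Rules concluding kul: R3 needs zap; R22 needs irk — none of these are established.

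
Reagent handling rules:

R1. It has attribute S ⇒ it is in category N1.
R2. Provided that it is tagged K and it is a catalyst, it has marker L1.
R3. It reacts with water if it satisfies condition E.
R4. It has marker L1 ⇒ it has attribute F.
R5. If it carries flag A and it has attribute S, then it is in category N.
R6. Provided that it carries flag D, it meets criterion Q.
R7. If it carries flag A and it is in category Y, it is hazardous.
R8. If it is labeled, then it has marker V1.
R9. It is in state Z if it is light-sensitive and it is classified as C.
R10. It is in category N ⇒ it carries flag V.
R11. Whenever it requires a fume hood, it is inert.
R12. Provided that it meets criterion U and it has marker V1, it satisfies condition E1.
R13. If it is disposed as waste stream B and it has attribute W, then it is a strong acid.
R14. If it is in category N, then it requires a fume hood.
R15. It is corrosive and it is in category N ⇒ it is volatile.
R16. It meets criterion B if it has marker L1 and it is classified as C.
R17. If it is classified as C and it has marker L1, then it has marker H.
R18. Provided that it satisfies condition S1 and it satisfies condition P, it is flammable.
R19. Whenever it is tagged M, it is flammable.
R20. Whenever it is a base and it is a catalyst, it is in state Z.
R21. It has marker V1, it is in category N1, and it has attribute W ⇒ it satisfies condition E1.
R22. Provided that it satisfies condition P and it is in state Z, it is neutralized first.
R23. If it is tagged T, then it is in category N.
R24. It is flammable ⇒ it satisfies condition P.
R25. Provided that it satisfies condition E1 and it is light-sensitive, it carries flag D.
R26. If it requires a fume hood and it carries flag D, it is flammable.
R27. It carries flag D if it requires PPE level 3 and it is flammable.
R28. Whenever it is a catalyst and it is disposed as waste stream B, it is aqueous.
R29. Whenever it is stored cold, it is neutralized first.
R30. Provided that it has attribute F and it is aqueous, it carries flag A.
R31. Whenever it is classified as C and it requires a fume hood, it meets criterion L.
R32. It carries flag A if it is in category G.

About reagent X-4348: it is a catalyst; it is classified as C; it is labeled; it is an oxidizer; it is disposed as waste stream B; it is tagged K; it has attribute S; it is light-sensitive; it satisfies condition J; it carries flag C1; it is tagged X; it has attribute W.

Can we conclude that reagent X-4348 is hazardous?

Forward chaining from the given facts derives: is in category N1, has marker L1, has attribute F, has marker V1, is in state Z, is a strong acid, meets criterion B, has marker H, satisfies condition E1, carries flag D, is aqueous, carries flag A, is in category N, meets criterion Q, carries flag V, requires a fume hood, is flammable, meets criterion L, is inert, satisfies condition P, is neutralized first.
The only rule concluding "it is hazardous" is R7, which needs "it is in category Y"; that is never established.

No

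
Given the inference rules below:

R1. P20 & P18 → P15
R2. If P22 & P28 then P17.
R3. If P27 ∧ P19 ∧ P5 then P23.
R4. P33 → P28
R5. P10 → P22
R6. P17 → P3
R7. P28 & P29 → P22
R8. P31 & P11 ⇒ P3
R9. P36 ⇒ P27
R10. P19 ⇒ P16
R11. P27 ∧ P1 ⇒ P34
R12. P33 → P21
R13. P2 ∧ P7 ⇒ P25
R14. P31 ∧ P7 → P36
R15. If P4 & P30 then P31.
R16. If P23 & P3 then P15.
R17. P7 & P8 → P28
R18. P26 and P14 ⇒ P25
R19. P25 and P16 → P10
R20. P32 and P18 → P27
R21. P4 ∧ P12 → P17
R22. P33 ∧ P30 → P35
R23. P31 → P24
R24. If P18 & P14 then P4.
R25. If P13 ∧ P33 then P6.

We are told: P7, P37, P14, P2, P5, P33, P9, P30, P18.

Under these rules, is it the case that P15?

No

Forward chaining from the given facts derives: P28, P21, P25, P35, P4, P31, P24, P36, P27.
Rules concluding P15: R1 needs P20; R16 needs P23 — none of these are established.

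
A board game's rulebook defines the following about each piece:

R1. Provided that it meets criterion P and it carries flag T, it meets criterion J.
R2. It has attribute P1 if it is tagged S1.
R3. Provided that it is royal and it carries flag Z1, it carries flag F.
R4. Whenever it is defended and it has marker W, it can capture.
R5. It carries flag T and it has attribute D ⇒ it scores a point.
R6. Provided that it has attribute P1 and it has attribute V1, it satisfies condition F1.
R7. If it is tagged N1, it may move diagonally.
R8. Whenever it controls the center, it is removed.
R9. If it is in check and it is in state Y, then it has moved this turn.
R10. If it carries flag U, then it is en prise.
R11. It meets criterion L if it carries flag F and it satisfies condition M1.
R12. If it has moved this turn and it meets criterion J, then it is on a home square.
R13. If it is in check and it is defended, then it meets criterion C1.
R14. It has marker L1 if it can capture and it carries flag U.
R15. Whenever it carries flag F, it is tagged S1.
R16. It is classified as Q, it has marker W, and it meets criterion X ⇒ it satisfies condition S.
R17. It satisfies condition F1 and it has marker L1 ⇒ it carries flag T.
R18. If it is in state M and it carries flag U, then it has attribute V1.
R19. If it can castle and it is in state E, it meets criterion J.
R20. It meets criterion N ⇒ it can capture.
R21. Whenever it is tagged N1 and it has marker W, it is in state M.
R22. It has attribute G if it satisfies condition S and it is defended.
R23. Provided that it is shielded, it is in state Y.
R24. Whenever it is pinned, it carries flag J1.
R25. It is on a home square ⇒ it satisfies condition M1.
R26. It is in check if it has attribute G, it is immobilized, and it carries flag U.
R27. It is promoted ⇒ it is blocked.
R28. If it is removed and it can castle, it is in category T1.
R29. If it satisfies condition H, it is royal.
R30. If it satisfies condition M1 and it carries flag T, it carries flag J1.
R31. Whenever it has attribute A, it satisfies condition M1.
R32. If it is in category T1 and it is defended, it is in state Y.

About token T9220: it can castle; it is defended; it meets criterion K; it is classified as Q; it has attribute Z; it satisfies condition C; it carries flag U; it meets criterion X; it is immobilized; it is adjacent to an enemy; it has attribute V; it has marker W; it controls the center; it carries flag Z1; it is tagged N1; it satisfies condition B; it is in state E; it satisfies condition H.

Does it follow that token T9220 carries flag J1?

Yes

By R4 (it is defended, it has marker W): it can capture.
By R8 (it controls the center): it is removed.
By R14 (it can capture, it carries flag U): it has marker L1.
By R16 (it is classified as Q, it has marker W, it meets criterion X): it satisfies condition S.
By R19 (it can castle, it is in state E): it meets criterion J.
By R21 (it is tagged N1, it has marker W): it is in state M.
By R22 (it satisfies condition S, it is defended): it has attribute G.
By R26 (it has attribute G, it is immobilized, it carries flag U): it is in check.
By R28 (it is removed, it can castle): it is in category T1.
By R29 (it satisfies condition H): it is royal.
By R32 (it is in category T1, it is defended): it is in state Y.
By R3 (it is royal, it carries flag Z1): it carries flag F.
By R9 (it is in check, it is in state Y): it has moved this turn.
By R12 (it has moved this turn, it meets criterion J): it is on a home square.
By R15 (it carries flag F): it is tagged S1.
By R18 (it is in state M, it carries flag U): it has attribute V1.
By R25 (it is on a home square): it satisfies condition M1.
By R2 (it is tagged S1): it has attribute P1.
By R6 (it has attribute P1, it has attribute V1): it satisfies condition F1.
By R17 (it satisfies condition F1, it has marker L1): it carries flag T.
By R30 (it satisfies condition M1, it carries flag T): it carries flag J1.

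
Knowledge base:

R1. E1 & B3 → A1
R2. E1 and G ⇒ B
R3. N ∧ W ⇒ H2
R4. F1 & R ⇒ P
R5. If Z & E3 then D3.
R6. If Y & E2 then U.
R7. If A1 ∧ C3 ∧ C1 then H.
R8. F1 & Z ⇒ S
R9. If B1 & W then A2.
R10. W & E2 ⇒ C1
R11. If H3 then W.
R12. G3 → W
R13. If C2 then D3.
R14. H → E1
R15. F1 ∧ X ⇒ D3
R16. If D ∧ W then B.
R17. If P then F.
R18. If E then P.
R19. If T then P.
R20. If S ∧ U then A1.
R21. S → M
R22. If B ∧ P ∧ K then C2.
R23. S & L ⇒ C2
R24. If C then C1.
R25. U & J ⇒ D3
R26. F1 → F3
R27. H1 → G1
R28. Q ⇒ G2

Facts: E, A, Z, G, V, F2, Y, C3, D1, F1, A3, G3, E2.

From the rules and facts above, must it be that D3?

Forward chaining from the given facts derives: U, S, W, P, A1, M, F3, C1, F, H, E1, B.
Rules concluding D3: R5 needs E3; R13 needs C2; R15 needs X; R25 needs J — none of these are established.

No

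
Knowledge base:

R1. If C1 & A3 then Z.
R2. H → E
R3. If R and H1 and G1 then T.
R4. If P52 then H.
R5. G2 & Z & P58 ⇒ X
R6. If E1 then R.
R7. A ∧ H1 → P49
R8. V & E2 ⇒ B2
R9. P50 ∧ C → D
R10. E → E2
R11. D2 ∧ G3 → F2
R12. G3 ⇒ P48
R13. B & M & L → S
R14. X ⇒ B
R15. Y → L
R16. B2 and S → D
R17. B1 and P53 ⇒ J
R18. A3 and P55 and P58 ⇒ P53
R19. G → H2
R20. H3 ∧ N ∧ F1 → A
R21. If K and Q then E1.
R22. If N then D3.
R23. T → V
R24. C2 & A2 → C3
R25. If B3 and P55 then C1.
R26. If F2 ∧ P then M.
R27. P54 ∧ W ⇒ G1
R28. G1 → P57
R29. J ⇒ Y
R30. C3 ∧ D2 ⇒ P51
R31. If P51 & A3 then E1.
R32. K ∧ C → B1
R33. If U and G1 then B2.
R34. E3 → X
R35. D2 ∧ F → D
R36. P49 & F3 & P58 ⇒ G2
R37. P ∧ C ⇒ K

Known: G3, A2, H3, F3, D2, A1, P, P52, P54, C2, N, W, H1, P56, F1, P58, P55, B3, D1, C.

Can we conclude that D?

Forward chaining from the given facts derives: H, F2, P48, A, D3, C3, C1, M, G1, P57, P51, K, E, P49, E2, B1, G2.
Rules concluding D: R9 needs P50; R16 needs B2; R35 needs F — none of these are established.

No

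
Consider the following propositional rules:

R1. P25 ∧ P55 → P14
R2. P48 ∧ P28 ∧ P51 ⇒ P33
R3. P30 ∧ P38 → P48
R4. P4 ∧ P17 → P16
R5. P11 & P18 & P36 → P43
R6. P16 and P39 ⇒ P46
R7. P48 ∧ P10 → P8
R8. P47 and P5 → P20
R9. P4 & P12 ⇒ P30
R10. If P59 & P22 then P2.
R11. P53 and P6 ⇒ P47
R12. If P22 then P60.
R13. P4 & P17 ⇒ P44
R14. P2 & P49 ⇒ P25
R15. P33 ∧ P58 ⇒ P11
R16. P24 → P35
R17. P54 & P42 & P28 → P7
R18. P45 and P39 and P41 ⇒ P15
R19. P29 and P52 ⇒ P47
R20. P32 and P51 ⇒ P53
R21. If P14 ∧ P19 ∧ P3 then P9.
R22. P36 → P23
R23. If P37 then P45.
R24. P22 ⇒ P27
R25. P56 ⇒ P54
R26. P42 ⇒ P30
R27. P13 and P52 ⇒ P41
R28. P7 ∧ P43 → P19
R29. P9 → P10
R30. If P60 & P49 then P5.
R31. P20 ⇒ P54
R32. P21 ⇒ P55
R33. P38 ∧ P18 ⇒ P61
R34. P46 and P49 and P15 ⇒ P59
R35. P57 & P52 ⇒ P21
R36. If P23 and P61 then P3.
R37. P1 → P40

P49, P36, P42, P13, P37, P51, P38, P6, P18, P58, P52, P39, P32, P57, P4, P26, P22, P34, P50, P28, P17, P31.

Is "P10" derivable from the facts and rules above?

Yes

P16  (by R4: P4, P17)
P46  (by R6: P16, P39)
P60  (by R12: P22)
P53  (by R20: P32, P51)
P23  (by R22: P36)
P45  (by R23: P37)
P30  (by R26: P42)
P41  (by R27: P13, P52)
P5  (by R30: P60, P49)
P61  (by R33: P38, P18)
P21  (by R35: P57, P52)
P3  (by R36: P23, P61)
P48  (by R3: P30, P38)
P47  (by R11: P53, P6)
P15  (by R18: P45, P39, P41)
P55  (by R32: P21)
P59  (by R34: P46, P49, P15)
P33  (by R2: P48, P28, P51)
P20  (by R8: P47, P5)
P2  (by R10: P59, P22)
P25  (by R14: P2, P49)
P11  (by R15: P33, P58)
P54  (by R31: P20)
P14  (by R1: P25, P55)
P43  (by R5: P11, P18, P36)
P7  (by R17: P54, P42, P28)
P19  (by R28: P7, P43)
P9  (by R21: P14, P19, P3)
P10  (by R29: P9)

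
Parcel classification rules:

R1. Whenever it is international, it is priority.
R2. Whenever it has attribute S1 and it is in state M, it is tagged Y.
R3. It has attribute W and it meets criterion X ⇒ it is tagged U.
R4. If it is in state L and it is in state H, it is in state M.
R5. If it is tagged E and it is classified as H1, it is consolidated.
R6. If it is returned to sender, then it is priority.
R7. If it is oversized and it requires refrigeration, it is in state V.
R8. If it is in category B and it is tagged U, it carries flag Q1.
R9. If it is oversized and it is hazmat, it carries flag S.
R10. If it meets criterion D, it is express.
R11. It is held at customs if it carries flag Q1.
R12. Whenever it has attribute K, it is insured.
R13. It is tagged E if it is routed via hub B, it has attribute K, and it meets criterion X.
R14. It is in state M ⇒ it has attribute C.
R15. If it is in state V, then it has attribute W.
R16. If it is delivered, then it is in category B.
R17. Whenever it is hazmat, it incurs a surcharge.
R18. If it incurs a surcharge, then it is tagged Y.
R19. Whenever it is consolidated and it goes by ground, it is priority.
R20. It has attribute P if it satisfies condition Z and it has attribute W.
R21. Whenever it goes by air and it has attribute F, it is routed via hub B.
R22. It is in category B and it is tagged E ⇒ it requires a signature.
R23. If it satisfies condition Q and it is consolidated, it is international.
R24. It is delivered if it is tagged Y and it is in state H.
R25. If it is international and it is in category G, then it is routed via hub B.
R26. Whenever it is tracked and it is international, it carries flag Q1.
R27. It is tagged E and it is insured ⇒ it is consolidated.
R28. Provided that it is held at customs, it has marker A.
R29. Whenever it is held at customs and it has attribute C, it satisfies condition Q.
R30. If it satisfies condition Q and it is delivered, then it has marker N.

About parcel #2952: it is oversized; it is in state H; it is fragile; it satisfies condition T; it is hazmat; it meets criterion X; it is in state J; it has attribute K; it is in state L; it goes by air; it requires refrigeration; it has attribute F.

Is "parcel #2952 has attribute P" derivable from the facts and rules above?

No

Forward chaining from the given facts derives: is in state M, is in state V, carries flag S, is insured, has attribute C, has attribute W, incurs a surcharge, is tagged Y, is routed via hub B, is delivered, is tagged U, is tagged E, is in category B, requires a signature, is consolidated, carries flag Q1, is held at customs, has marker A, satisfies condition Q, has marker N, is international, is priority.
The only rule concluding "it has attribute P" is R20, which needs "it satisfies condition Z"; that is never established.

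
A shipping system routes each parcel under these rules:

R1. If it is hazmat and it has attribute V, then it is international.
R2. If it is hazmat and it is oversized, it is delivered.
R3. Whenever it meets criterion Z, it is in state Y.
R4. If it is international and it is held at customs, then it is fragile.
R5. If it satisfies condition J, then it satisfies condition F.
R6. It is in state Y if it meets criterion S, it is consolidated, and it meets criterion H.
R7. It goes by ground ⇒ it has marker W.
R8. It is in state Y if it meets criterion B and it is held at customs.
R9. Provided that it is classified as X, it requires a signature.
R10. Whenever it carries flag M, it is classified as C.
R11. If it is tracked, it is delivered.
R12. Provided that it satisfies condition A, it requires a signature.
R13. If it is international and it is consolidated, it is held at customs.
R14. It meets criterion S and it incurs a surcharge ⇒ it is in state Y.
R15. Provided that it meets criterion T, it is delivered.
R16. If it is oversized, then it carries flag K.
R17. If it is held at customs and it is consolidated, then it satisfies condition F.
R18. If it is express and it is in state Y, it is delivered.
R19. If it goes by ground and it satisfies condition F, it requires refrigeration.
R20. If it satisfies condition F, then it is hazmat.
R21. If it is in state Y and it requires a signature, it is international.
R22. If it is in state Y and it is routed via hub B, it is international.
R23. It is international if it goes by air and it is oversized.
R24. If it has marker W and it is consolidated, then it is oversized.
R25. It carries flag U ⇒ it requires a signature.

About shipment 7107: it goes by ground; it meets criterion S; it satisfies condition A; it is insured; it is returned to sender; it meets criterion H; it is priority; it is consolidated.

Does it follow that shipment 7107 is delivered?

Yes

By R6 (it meets criterion S, it is consolidated, it meets criterion H): it is in state Y.
By R7 (it goes by ground): it has marker W.
By R12 (it satisfies condition A): it requires a signature.
By R21 (it is in state Y, it requires a signature): it is international.
By R24 (it has marker W, it is consolidated): it is oversized.
By R13 (it is international, it is consolidated): it is held at customs.
By R17 (it is held at customs, it is consolidated): it satisfies condition F.
By R20 (it satisfies condition F): it is hazmat.
By R2 (it is hazmat, it is oversized): it is delivered.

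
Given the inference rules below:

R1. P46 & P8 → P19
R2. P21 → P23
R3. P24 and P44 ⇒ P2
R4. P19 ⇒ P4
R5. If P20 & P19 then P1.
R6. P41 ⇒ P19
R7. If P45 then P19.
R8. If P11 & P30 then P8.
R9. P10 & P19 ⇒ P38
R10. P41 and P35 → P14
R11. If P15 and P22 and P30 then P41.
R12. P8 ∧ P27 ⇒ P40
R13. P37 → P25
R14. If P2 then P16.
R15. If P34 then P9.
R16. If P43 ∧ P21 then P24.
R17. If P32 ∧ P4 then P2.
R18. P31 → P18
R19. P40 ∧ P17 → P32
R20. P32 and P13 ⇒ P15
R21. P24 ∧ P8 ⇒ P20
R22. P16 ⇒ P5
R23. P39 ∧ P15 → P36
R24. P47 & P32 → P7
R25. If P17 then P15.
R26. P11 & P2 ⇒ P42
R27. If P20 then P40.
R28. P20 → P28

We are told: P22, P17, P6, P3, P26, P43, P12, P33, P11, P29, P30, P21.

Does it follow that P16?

Yes

P8  (by R8: P11, P30)
P24  (by R16: P43, P21)
P20  (by R21: P24, P8)
P15  (by R25: P17)
P40  (by R27: P20)
P41  (by R11: P15, P22, P30)
P32  (by R19: P40, P17)
P19  (by R6: P41)
P4  (by R4: P19)
P2  (by R17: P32, P4)
P16  (by R14: P2)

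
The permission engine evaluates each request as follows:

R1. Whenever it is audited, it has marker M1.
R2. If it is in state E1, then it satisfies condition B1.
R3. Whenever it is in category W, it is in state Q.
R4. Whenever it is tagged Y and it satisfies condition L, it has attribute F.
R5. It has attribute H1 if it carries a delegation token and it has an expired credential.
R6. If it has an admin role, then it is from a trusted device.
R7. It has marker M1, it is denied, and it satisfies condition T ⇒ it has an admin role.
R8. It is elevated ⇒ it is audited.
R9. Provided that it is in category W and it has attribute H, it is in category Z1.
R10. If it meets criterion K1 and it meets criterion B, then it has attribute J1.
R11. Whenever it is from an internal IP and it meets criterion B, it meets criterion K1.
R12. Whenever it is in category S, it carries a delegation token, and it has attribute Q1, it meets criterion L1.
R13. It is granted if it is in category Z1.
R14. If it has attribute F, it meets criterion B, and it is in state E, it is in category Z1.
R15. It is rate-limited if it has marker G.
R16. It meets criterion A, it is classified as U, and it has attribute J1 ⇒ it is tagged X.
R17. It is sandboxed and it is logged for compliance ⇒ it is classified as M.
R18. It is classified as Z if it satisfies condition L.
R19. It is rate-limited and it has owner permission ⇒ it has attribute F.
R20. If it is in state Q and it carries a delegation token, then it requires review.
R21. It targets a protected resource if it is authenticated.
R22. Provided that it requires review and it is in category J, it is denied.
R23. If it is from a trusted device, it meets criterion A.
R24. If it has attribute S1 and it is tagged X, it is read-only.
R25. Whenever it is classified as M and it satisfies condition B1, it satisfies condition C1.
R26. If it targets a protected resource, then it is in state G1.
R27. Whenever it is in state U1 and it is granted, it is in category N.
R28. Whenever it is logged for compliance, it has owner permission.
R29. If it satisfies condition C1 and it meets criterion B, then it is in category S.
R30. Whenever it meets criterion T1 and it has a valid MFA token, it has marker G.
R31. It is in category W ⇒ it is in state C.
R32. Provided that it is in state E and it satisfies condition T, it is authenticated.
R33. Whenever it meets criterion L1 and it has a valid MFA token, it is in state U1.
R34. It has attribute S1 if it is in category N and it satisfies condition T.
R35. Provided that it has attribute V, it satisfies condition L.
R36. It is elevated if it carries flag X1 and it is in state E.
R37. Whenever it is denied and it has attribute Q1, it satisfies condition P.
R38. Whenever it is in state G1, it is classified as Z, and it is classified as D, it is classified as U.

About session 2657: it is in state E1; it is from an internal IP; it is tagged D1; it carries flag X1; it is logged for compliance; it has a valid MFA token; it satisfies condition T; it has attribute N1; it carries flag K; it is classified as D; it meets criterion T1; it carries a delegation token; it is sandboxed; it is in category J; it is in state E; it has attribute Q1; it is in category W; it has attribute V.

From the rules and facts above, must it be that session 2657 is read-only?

No

Forward chaining from the given facts derives: satisfies condition B1, is in state Q, is classified as M, requires review, is denied, satisfies condition C1, has owner permission, has marker G, is in state C, is authenticated, satisfies condition L, is elevated, satisfies condition P, is audited, is rate-limited, is classified as Z, has attribute F, targets a protected resource, is in state G1, is classified as U, has marker M1, has an admin role, is from a trusted device, meets criterion A.
The only rule concluding "it is read-only" is R24, which needs "it has attribute S1"; that is never established.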